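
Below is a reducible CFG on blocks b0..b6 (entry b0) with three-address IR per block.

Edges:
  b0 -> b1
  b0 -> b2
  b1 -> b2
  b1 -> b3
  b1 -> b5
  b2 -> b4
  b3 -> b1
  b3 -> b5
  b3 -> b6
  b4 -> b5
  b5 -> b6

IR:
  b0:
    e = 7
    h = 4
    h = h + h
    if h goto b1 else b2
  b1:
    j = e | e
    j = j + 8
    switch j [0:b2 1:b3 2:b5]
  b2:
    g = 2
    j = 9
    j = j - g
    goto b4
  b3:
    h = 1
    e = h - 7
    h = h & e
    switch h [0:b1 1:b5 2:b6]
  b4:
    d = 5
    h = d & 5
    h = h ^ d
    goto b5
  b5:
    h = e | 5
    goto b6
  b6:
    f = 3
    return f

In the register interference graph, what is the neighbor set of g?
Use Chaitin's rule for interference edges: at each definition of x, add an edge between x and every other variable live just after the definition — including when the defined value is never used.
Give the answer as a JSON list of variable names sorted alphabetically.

Answer: ["e", "j"]

Analysis:
Block summaries:
  b0 def {e,h} use ∅
  b1 def {j} use {e}
  b2 def {g,j} use ∅
  b3 def {e,h} use ∅
  b4 def {d,h} use ∅
  b5 def {h} use {e}
  b6 def {f} use ∅

Live sets:
  live b0: ∅→{e}
  live b1: {e}→{e}
  live b2: {e}→{e}
  live b3: ∅→{e}
  live b4: {e}→{e}
  live b5: {e}→∅
  live b6: ∅→∅

Interference:
  d — {e,h}
  e — {d,g,h,j}
  f — ∅
  g — {e,j}
  h — {d,e}
  j — {e,g}

N(g) = ["e", "j"]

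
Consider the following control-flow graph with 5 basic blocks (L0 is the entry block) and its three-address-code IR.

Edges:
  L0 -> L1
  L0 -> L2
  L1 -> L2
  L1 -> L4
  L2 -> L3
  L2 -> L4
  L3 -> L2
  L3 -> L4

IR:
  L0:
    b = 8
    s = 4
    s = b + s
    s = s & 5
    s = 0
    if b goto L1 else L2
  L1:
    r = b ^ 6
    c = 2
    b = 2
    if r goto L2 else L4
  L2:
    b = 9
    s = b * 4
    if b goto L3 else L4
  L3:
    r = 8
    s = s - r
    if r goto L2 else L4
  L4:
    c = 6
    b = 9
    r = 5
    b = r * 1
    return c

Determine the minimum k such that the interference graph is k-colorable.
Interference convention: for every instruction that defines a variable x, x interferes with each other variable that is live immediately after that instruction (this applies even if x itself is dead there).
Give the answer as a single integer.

Per-block:
  L0: def={b,s} ue=∅
  L1: def={b,c,r} ue={b}
  L2: def={b,s} ue=∅
  L3: def={r,s} ue={s}
  L4: def={b,c,r} ue=∅

Backward fixpoint:
  live L0: ∅→{b}
  live L1: {b}→∅
  live L2: ∅→{s}
  live L3: {s}→∅
  live L4: ∅→∅

Interfere edges:
  b: {c,r,s}
  c: {b,r}
  r: {b,c,s}
  s: {b,r}

Chromatic number:
  {b,c,r} pairwise interfere (3-clique) ⇒ χ ≥ 3
  3-colouring: R0={b}  R1={r}  R2={c,s}
  χ = 3

Answer: 3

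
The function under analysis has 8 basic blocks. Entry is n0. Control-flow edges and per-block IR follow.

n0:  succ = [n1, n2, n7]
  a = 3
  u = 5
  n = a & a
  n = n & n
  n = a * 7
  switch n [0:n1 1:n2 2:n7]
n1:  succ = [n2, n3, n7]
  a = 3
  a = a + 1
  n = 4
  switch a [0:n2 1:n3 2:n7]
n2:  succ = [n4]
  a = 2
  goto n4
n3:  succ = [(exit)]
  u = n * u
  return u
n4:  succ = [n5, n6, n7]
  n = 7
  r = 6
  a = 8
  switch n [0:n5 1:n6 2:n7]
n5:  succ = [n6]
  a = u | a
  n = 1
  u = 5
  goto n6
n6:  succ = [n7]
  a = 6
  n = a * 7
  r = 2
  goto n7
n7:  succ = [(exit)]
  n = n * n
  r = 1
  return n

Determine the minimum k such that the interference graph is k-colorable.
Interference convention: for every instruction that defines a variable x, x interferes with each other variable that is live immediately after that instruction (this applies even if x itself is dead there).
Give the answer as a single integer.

Answer: 3

Derivation:
Block summaries:
  n0 def {a,n,u} use ∅
  n1 def {a,n} use ∅
  n2 def {a} use ∅
  n3 def {u} use {n,u}
  n4 def {a,n,r} use ∅
  n5 def {a,n,u} use {a,u}
  n6 def {a,n,r} use ∅
  n7 def {n,r} use {n}

Backward fixpoint:
  live n0: ∅→{n,u}
  live n1: {u}→{n,u}
  live n2: {u}→{u}
  live n3: {n,u}→∅
  live n4: {u}→{a,n,u}
  live n5: {a,u}→∅
  live n6: ∅→{n}
  live n7: {n}→∅

Conflict graph:
  a↔{n,u}
  n↔{a,r,u}
  r↔{n,u}
  u↔{a,n,r}

Registers:
  clique {a,n,u} ⇒ need ≥ 3
  3-colouring: R0={n}  R1={u}  R2={a,r}
  χ = 3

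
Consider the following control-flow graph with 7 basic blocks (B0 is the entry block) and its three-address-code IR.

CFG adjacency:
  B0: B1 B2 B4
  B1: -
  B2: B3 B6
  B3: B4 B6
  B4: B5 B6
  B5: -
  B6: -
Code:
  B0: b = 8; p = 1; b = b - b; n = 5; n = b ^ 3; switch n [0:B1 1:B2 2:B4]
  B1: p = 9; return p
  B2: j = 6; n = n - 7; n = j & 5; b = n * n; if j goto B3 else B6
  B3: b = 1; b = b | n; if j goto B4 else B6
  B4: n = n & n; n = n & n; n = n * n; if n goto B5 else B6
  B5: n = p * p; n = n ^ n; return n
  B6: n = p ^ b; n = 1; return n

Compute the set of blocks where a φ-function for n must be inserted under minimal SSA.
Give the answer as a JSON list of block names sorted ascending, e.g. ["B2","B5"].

idom tree: B1←B0 B2←B0 B3←B2 B4←B0 B5←B4 B6←B0
Dom at joins:
  B4: preds {B0,B3}: {B0} ∩ {B0,B2,B3} = {B0}; idom=B0
  B6: preds {B2,B3,B4}: {B0,B2} ∩ {B0,B2,B3} ∩ {B0,B4} = {B0}; idom=B0

DF walk-up:
  B4←B0: walk · to B0
  B4←B3: walk B3→B2 to B0
  B6←B2: walk B2 to B0
  B6←B3: walk B3→B2 to B0
  B6←B4: walk B4 to B0
  B0 → ∅
  B1 → ∅
  B2 → {B4,B6}
  B3 → {B4,B6}
  B4 → {B6}
  B5 → ∅
  B6 → ∅

φ for n: defs {B0,B2,B4,B5,B6}
  DF⁺ = {B4,B6}

Answer: ["B4", "B6"]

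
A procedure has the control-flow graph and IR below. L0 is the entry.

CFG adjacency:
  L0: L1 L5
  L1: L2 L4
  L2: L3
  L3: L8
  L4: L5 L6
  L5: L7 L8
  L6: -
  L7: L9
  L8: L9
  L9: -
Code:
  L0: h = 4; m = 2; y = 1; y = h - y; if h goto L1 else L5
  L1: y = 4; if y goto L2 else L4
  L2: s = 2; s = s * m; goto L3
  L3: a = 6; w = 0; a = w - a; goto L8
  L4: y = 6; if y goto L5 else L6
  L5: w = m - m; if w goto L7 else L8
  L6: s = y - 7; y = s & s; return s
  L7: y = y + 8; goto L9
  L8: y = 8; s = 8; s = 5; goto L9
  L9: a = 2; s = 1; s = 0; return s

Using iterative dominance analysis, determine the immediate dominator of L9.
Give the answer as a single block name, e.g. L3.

Answer: L0

Working:
idom tree: L1←L0 L2←L1 L3←L2 L4←L1 L5←L0 L6←L4 L7←L5 L8←L0 L9←L0
Join-block Dom:
  L5: preds {L0,L4}: {L0} ∩ {L0,L1,L4} = {L0}; idom=L0
  L8: preds {L3,L5}: {L0,L1,L2,L3} ∩ {L0,L5} = {L0}; idom=L0
  L9: preds {L7,L8}: {L0,L5,L7} ∩ {L0,L8} = {L0}; idom=L0

idom(L9) = L0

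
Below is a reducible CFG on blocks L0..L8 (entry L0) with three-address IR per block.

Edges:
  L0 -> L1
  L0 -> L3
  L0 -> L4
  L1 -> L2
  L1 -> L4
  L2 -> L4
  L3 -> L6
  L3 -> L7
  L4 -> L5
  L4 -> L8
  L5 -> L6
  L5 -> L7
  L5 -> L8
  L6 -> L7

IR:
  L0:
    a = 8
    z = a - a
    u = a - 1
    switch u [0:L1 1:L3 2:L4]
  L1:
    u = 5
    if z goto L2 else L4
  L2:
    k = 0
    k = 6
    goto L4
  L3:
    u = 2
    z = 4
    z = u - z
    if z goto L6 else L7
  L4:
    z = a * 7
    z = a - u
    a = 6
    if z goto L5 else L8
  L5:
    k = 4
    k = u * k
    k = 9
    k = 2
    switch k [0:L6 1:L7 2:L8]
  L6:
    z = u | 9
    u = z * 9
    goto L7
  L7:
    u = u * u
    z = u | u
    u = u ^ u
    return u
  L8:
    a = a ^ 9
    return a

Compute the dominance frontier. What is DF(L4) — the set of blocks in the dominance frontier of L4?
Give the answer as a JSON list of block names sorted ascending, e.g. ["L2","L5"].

Answer: ["L6", "L7"]

Working:
idom tree: L1←L0 L2←L1 L3←L0 L4←L0 L5←L4 L6←L0 L7←L0 L8←L4
Dom∩ at merges:
  L4: preds {L0,L1,L2}: {L0} ∩ {L0,L1} ∩ {L0,L1,L2} = {L0}; idom=L0
  L6: preds {L3,L5}: {L0,L3} ∩ {L0,L4,L5} = {L0}; idom=L0
  L7: preds {L3,L5,L6}: {L0,L3} ∩ {L0,L4,L5} ∩ {L0,L6} = {L0}; idom=L0
  L8: preds {L4,L5}: {L0,L4} ∩ {L0,L4,L5} = {L0,L4}; idom=L4

Frontier:
  join L4 pred L0: · stop@L0
  join L4 pred L1: L1 stop@L0
  join L4 pred L2: L2→L1 stop@L0
  join L6 pred L3: L3 stop@L0
  join L6 pred L5: L5→L4 stop@L0
  join L7 pred L3: L3 stop@L0
  join L7 pred L5: L5→L4 stop@L0
  join L7 pred L6: L6 stop@L0
  join L8 pred L4: · stop@L4
  join L8 pred L5: L5 stop@L4
  L0: DF=∅
  L1: DF={L4}
  L2: DF={L4}
  L3: DF={L6,L7}
  L4: DF={L6,L7}
  L5: DF={L6,L7,L8}
  L6: DF={L7}
  L7: DF=∅
  L8: DF=∅

DF(L4) = ["L6", "L7"]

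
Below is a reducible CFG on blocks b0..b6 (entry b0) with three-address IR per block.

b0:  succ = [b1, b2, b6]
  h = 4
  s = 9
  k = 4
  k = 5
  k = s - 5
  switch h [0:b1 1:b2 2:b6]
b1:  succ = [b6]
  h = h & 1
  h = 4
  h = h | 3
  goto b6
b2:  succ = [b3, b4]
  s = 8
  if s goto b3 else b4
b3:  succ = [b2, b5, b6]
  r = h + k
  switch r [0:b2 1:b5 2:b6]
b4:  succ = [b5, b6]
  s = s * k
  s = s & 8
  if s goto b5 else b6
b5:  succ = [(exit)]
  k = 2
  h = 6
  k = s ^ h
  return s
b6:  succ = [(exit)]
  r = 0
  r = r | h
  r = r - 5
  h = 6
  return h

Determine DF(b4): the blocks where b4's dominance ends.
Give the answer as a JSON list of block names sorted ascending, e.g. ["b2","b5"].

Answer: ["b5", "b6"]

Analysis:
idom tree: b1←b0 b2←b0 b3←b2 b4←b2 b5←b2 b6←b0
Dom∩ at merges:
  b2: preds {b0,b3}: {b0} ∩ {b0,b2,b3} = {b0}; idom=b0
  b5: preds {b3,b4}: {b0,b2,b3} ∩ {b0,b2,b4} = {b0,b2}; idom=b2
  b6: preds {b0,b1,b3,b4}: {b0} ∩ {b0,b1} ∩ {b0,b2,b3} ∩ {b0,b2,b4} = {b0}; idom=b0

DF walk-up:
  b2←b0: walk · to b0
  b2←b3: walk b3→b2 to b0
  b5←b3: walk b3 to b2
  b5←b4: walk b4 to b2
  b6←b0: walk · to b0
  b6←b1: walk b1 to b0
  b6←b3: walk b3→b2 to b0
  b6←b4: walk b4→b2 to b0
  DF(b0)=∅
  DF(b1)={b6}
  DF(b2)={b2,b6}
  DF(b3)={b2,b5,b6}
  DF(b4)={b5,b6}
  DF(b5)=∅
  DF(b6)=∅

DF(b4) = ["b5", "b6"]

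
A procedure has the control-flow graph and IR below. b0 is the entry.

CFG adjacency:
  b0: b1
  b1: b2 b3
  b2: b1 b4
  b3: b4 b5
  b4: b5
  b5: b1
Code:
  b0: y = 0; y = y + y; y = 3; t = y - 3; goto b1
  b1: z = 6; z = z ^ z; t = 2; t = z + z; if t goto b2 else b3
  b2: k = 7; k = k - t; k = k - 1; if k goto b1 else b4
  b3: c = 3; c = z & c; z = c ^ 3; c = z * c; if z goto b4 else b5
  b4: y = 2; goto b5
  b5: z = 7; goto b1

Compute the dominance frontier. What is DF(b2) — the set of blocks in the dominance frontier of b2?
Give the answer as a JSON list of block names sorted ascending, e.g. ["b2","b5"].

idom tree: b1←b0 b2←b1 b3←b1 b4←b1 b5←b1
Join-block Dom:
  b1: preds {b0,b2,b5}: {b0} ∩ {b0,b1,b2} ∩ {b0,b1,b5} = {b0}; idom=b0
  b4: preds {b2,b3}: {b0,b1,b2} ∩ {b0,b1,b3} = {b0,b1}; idom=b1
  b5: preds {b3,b4}: {b0,b1,b3} ∩ {b0,b1,b4} = {b0,b1}; idom=b1

DF walk-up:
  join b1 pred b0: · stop@b0
  join b1 pred b2: b2→b1 stop@b0
  join b1 pred b5: b5→b1 stop@b0
  join b4 pred b2: b2 stop@b1
  join b4 pred b3: b3 stop@b1
  join b5 pred b3: b3 stop@b1
  join b5 pred b4: b4 stop@b1
  DF(b0)=∅
  DF(b1)={b1}
  DF(b2)={b1,b4}
  DF(b3)={b4,b5}
  DF(b4)={b5}
  DF(b5)={b1}

DF(b2) = ["b1", "b4"]

Answer: ["b1", "b4"]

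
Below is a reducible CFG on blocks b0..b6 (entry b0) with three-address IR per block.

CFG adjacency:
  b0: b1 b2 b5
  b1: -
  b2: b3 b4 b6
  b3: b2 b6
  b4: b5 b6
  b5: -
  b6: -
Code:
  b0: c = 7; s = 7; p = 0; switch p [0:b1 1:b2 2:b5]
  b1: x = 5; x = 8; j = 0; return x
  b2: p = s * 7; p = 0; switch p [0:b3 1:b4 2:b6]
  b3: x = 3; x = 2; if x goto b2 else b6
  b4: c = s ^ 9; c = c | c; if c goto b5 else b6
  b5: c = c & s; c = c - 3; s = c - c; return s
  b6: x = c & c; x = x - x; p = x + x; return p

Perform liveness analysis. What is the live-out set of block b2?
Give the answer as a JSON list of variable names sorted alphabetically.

Block summaries:
  b0: def={c,p,s} ue=∅
  b1: def={j,x} ue=∅
  b2: def={p} ue={s}
  b3: def={x} ue=∅
  b4: def={c} ue={s}
  b5: def={c,s} ue={c,s}
  b6: def={p,x} ue={c}

Backward fixpoint:
  b0: in=∅ out={c,s}
  b1: in=∅ out=∅
  b2: in={c,s} out={c,s}
  b3: in={c,s} out={c,s}
  b4: in={s} out={c,s}
  b5: in={c,s} out=∅
  b6: in={c} out=∅

live-out(b2) = ["c", "s"]

Answer: ["c", "s"]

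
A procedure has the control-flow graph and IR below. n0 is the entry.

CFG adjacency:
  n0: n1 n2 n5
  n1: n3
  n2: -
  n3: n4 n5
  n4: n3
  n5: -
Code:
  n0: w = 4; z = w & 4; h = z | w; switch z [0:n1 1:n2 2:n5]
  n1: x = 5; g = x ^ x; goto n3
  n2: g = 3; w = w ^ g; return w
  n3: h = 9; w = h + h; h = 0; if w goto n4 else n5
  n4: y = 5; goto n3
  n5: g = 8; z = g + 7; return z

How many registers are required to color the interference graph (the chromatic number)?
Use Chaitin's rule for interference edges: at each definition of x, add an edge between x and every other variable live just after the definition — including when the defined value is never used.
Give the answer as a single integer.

def/use:
  n0: def={h,w,z} ue=∅
  n1: def={g,x} ue=∅
  n2: def={g,w} ue={w}
  n3: def={h,w} ue=∅
  n4: def={y} ue=∅
  n5: def={g,z} ue=∅

Backward fixpoint:
  n0: in=∅ out={w}
  n1: in=∅ out=∅
  n2: in={w} out=∅
  n3: in=∅ out=∅
  n4: in=∅ out=∅
  n5: in=∅ out=∅

Interference:
  g↔{w}
  h↔{w,z}
  w↔{g,h,z}
  x↔∅
  y↔∅
  z↔{h,w}

Chromatic number:
  {h,w,z} pairwise interfere (3-clique) ⇒ χ ≥ 3
  3-colouring: r0={w,x,y}  r1={g,h}  r2={z}
  χ = 3

Answer: 3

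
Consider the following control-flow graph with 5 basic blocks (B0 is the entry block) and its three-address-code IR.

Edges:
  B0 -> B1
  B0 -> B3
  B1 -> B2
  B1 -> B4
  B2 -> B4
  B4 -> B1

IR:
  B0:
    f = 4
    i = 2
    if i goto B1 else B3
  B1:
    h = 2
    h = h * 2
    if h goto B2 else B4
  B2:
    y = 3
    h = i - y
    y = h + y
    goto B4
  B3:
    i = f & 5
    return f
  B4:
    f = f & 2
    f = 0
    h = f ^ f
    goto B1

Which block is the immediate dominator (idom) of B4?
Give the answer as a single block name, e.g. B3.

idom tree: B1←B0 B2←B1 B3←B0 B4←B1
Dom at joins:
  B1: preds {B0,B4}: {B0} ∩ {B0,B1,B4} = {B0}; idom=B0
  B4: preds {B1,B2}: {B0,B1} ∩ {B0,B1,B2} = {B0,B1}; idom=B1

idom(B4) = B1

Answer: B1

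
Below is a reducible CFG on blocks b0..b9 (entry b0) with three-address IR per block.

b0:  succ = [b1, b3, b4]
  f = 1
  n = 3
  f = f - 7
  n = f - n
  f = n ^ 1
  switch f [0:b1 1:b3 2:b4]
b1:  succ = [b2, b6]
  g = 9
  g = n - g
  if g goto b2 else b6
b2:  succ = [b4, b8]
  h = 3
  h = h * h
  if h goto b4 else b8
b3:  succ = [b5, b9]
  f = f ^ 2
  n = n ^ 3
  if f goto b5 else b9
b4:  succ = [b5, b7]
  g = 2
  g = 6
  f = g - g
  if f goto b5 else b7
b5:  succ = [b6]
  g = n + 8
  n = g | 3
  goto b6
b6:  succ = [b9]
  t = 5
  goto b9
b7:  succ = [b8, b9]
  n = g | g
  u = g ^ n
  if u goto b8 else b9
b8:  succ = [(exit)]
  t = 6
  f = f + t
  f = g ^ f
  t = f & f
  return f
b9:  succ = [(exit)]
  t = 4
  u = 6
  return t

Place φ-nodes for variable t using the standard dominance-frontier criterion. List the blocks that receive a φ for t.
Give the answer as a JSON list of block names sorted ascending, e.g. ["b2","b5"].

Answer: ["b9"]

Working:
idom tree: b1←b0 b2←b1 b3←b0 b4←b0 b5←b0 b6←b0 b7←b4 b8←b0 b9←b0
Dom∩ at merges:
  b4: preds {b0,b2}: {b0} ∩ {b0,b1,b2} = {b0}; idom=b0
  b5: preds {b3,b4}: {b0,b3} ∩ {b0,b4} = {b0}; idom=b0
  b6: preds {b1,b5}: {b0,b1} ∩ {b0,b5} = {b0}; idom=b0
  b8: preds {b2,b7}: {b0,b1,b2} ∩ {b0,b4,b7} = {b0}; idom=b0
  b9: preds {b3,b6,b7}: {b0,b3} ∩ {b0,b6} ∩ {b0,b4,b7} = {b0}; idom=b0

DF derivation:
  join b4 pred b0: · stop@b0
  join b4 pred b2: b2→b1 stop@b0
  join b5 pred b3: b3 stop@b0
  join b5 pred b4: b4 stop@b0
  join b6 pred b1: b1 stop@b0
  join b6 pred b5: b5 stop@b0
  join b8 pred b2: b2→b1 stop@b0
  join b8 pred b7: b7→b4 stop@b0
  join b9 pred b3: b3 stop@b0
  join b9 pred b6: b6 stop@b0
  join b9 pred b7: b7→b4 stop@b0
  b0 → ∅
  b1 → {b4,b6,b8}
  b2 → {b4,b8}
  b3 → {b5,b9}
  b4 → {b5,b8,b9}
  b5 → {b6}
  b6 → {b9}
  b7 → {b8,b9}
  b8 → ∅
  b9 → ∅

φ for t: defs {b6,b8,b9}
  DF⁺ = {b9}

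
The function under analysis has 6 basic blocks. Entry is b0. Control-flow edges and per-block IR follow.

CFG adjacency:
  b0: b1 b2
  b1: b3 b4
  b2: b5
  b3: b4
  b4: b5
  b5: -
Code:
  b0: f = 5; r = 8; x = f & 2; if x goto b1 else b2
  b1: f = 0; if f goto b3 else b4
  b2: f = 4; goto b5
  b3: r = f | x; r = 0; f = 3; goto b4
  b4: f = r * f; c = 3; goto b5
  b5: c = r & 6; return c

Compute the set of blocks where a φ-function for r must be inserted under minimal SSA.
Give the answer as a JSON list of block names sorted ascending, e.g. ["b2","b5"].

Answer: ["b4", "b5"]

Derivation:
idom tree: b1←b0 b2←b0 b3←b1 b4←b1 b5←b0
Join-block Dom:
  b4: preds {b1,b3}: {b0,b1} ∩ {b0,b1,b3} = {b0,b1}; idom=b1
  b5: preds {b2,b4}: {b0,b2} ∩ {b0,b1,b4} = {b0}; idom=b0

DF derivation:
  b4←b1: walk · to b1
  b4←b3: walk b3 to b1
  b5←b2: walk b2 to b0
  b5←b4: walk b4→b1 to b0
  b0: DF=∅
  b1: DF={b5}
  b2: DF={b5}
  b3: DF={b4}
  b4: DF={b5}
  b5: DF=∅

φ for r: defs {b0,b3}
  DF⁺ = {b4,b5}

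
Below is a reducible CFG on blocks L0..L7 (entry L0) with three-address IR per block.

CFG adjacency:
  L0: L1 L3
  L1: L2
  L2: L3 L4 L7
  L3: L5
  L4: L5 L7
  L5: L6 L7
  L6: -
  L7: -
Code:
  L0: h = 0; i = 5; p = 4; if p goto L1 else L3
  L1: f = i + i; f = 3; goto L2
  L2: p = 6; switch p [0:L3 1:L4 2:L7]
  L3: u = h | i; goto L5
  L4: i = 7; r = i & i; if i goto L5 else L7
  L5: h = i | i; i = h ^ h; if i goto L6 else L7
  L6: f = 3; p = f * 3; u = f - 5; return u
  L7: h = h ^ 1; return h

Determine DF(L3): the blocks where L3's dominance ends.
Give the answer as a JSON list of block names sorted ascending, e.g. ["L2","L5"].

idom tree: L1←L0 L2←L1 L3←L0 L4←L2 L5←L0 L6←L5 L7←L0
Dom at joins:
  L3: preds {L0,L2}: {L0} ∩ {L0,L1,L2} = {L0}; idom=L0
  L5: preds {L3,L4}: {L0,L3} ∩ {L0,L1,L2,L4} = {L0}; idom=L0
  L7: preds {L2,L4,L5}: {L0,L1,L2} ∩ {L0,L1,L2,L4} ∩ {L0,L5} = {L0}; idom=L0

DF derivation:
  L3←L0: walk · to L0
  L3←L2: walk L2→L1 to L0
  L5←L3: walk L3 to L0
  L5←L4: walk L4→L2→L1 to L0
  L7←L2: walk L2→L1 to L0
  L7←L4: walk L4→L2→L1 to L0
  L7←L5: walk L5 to L0
  DF(L0)=∅
  DF(L1)={L3,L5,L7}
  DF(L2)={L3,L5,L7}
  DF(L3)={L5}
  DF(L4)={L5,L7}
  DF(L5)={L7}
  DF(L6)=∅
  DF(L7)=∅

DF(L3) = ["L5"]

Answer: ["L5"]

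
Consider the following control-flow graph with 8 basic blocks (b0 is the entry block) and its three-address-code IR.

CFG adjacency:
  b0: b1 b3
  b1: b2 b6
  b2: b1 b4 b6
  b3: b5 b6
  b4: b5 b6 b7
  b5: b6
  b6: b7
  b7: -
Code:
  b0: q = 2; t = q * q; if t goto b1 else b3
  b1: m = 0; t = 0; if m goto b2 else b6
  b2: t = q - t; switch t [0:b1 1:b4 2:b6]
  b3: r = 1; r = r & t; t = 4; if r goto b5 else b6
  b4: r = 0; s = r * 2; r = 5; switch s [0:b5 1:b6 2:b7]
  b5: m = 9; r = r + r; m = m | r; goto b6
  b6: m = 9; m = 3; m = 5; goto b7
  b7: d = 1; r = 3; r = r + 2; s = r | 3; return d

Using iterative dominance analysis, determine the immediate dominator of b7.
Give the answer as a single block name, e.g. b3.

Answer: b0

Analysis:
idom tree: b1←b0 b2←b1 b3←b0 b4←b2 b5←b0 b6←b0 b7←b0
Join-block Dom:
  b1: preds {b0,b2}: {b0} ∩ {b0,b1,b2} = {b0}; idom=b0
  b5: preds {b3,b4}: {b0,b3} ∩ {b0,b1,b2,b4} = {b0}; idom=b0
  b6: preds {b1,b2,b3,b4,b5}: {b0,b1} ∩ {b0,b1,b2} ∩ {b0,b3} ∩ {b0,b1,b2,b4} ∩ {b0,b5} = {b0}; idom=b0
  b7: preds {b4,b6}: {b0,b1,b2,b4} ∩ {b0,b6} = {b0}; idom=b0

idom(b7) = b0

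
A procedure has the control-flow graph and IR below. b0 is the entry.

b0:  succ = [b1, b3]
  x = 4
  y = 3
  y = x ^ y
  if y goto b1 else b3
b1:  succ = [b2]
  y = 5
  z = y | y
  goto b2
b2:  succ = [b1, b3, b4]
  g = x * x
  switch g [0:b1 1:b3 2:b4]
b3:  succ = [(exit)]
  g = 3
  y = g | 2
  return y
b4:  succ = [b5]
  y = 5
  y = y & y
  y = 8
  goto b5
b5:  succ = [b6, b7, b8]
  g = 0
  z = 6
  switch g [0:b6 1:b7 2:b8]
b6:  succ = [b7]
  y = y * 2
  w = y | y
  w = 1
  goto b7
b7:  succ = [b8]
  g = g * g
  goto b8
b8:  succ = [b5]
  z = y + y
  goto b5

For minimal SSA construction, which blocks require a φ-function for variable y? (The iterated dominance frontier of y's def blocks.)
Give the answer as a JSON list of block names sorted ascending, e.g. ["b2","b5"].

idom tree: b1←b0 b2←b1 b3←b0 b4←b2 b5←b4 b6←b5 b7←b5 b8←b5
Dom∩ at merges:
  b1: preds {b0,b2}: {b0} ∩ {b0,b1,b2} = {b0}; idom=b0
  b3: preds {b0,b2}: {b0} ∩ {b0,b1,b2} = {b0}; idom=b0
  b5: preds {b4,b8}: {b0,b1,b2,b4} ∩ {b0,b1,b2,b4,b5,b8} = {b0,b1,b2,b4}; idom=b4
  b7: preds {b5,b6}: {b0,b1,b2,b4,b5} ∩ {b0,b1,b2,b4,b5,b6} = {b0,b1,b2,b4,b5}; idom=b5
  b8: preds {b5,b7}: {b0,b1,b2,b4,b5} ∩ {b0,b1,b2,b4,b5,b7} = {b0,b1,b2,b4,b5}; idom=b5

DF walk-up:
  join b1 pred b0: · stop@b0
  join b1 pred b2: b2→b1 stop@b0
  join b3 pred b0: · stop@b0
  join b3 pred b2: b2→b1 stop@b0
  join b5 pred b4: · stop@b4
  join b5 pred b8: b8→b5 stop@b4
  join b7 pred b5: · stop@b5
  join b7 pred b6: b6 stop@b5
  join b8 pred b5: · stop@b5
  join b8 pred b7: b7 stop@b5
  b0: DF=∅
  b1: DF={b1,b3}
  b2: DF={b1,b3}
  b3: DF=∅
  b4: DF=∅
  b5: DF={b5}
  b6: DF={b7}
  b7: DF={b8}
  b8: DF={b5}

φ for y: defs {b0,b1,b3,b4,b6}
  DF⁺ = {b1,b3,b5,b7,b8}

Answer: ["b1", "b3", "b5", "b7", "b8"]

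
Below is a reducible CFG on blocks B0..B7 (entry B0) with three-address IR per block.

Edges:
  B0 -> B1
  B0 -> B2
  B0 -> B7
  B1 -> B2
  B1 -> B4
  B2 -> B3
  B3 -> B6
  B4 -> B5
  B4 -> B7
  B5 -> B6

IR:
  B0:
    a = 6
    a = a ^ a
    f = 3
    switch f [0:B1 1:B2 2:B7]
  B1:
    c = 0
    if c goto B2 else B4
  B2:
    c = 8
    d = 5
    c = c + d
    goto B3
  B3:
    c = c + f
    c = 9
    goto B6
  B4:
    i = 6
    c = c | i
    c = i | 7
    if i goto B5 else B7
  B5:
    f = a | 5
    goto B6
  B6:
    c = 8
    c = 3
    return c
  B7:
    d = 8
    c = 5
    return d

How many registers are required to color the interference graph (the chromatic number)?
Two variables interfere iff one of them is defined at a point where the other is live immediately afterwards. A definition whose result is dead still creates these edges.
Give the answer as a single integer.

Answer: 3

Analysis:
def/use:
  B0 def {a,f} use ∅
  B1 def {c} use ∅
  B2 def {c,d} use ∅
  B3 def {c} use {c,f}
  B4 def {c,i} use {c}
  B5 def {f} use {a}
  B6 def {c} use ∅
  B7 def {c,d} use ∅

Backward fixpoint:
  B0: in=∅ out={a,f}
  B1: in={a,f} out={a,c,f}
  B2: in={f} out={c,f}
  B3: in={c,f} out=∅
  B4: in={a,c} out={a}
  B5: in={a} out=∅
  B6: in=∅ out=∅
  B7: in=∅ out=∅

Interfere edges:
  a — {c,f,i}
  c — {a,d,f,i}
  d — {c,f}
  f — {a,c,d}
  i — {a,c}

Registers:
  clique {a,c,f} ⇒ need ≥ 3
  assign a→R1 c→R0 d→R1 f→R2 i→R2 — no edge inside a register ⇒ χ ≤ 3
  χ = 3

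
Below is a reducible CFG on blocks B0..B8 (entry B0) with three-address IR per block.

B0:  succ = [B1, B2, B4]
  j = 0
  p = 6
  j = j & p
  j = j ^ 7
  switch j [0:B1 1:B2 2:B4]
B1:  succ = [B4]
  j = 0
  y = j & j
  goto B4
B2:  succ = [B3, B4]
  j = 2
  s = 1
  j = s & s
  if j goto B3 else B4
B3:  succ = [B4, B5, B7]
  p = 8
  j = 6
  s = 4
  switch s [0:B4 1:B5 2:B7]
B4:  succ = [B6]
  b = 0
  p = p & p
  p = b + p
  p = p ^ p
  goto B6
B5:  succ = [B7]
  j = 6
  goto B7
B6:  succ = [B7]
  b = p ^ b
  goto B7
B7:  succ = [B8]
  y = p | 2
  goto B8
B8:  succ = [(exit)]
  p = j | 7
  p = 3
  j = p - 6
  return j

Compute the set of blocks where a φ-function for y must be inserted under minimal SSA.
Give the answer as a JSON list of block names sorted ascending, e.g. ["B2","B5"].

Answer: ["B4", "B7"]

Derivation:
idom tree: B1←B0 B2←B0 B3←B2 B4←B0 B5←B3 B6←B4 B7←B0 B8←B7
Dom∩ at merges:
  B4: preds {B0,B1,B2,B3}: {B0} ∩ {B0,B1} ∩ {B0,B2} ∩ {B0,B2,B3} = {B0}; idom=B0
  B7: preds {B3,B5,B6}: {B0,B2,B3} ∩ {B0,B2,B3,B5} ∩ {B0,B4,B6} = {B0}; idom=B0

DF walk-up:
  B4←B0: walk · to B0
  B4←B1: walk B1 to B0
  B4←B2: walk B2 to B0
  B4←B3: walk B3→B2 to B0
  B7←B3: walk B3→B2 to B0
  B7←B5: walk B5→B3→B2 to B0
  B7←B6: walk B6→B4 to B0
  B0: DF=∅
  B1: DF={B4}
  B2: DF={B4,B7}
  B3: DF={B4,B7}
  B4: DF={B7}
  B5: DF={B7}
  B6: DF={B7}
  B7: DF=∅
  B8: DF=∅

φ for y: defs {B1,B7}
  DF⁺ = {B4,B7}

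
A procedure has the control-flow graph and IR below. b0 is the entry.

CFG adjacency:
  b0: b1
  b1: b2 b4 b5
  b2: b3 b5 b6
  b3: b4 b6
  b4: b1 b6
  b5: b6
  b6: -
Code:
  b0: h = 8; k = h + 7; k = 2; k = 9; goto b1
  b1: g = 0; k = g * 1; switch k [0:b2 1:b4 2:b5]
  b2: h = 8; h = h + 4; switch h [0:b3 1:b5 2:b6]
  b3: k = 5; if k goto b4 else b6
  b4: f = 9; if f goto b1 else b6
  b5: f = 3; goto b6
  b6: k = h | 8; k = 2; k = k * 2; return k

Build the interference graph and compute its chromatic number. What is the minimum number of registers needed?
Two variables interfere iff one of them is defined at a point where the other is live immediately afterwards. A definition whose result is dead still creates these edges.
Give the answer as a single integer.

Block summaries:
  b0: {h,k} / ∅
  b1: {g,k} / ∅
  b2: {h} / ∅
  b3: {k} / ∅
  b4: {f} / ∅
  b5: {f} / ∅
  b6: {k} / {h}

Live sets:
  b0 li=∅ lo={h}
  b1 li={h} lo={h}
  b2 li=∅ lo={h}
  b3 li={h} lo={h}
  b4 li={h} lo={h}
  b5 li={h} lo={h}
  b6 li={h} lo=∅

Interference:
  f — {h}
  g — {h}
  h — {f,g,k}
  k — {h}

Chromatic number:
  clique {f,h} ⇒ need ≥ 2
  assign f→c1 g→c1 h→c0 k→c1 — no edge inside a register ⇒ χ ≤ 2
  χ = 2

Answer: 2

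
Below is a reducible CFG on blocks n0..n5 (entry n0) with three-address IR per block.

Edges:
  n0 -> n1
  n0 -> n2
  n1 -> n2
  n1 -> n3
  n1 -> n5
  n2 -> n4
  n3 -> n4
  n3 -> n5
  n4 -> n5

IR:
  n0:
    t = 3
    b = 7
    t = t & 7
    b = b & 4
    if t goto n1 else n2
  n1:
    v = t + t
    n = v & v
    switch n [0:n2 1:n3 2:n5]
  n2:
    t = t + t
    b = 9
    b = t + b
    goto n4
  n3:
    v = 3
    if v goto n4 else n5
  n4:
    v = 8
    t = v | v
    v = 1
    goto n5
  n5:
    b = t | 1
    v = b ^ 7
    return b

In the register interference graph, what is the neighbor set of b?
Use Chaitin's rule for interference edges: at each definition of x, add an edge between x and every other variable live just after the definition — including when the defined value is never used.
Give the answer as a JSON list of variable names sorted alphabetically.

Per-block:
  n0: def={b,t} ue=∅
  n1: def={n,v} ue={t}
  n2: def={b,t} ue={t}
  n3: def={v} ue=∅
  n4: def={t,v} ue=∅
  n5: def={b,v} ue={t}

Liveness:
  live n0: ∅→{t}
  live n1: {t}→{t}
  live n2: {t}→∅
  live n3: {t}→{t}
  live n4: ∅→{t}
  live n5: {t}→∅

Interference:
  b — {t,v}
  n — {t}
  t — {b,n,v}
  v — {b,t}

N(b) = ["t", "v"]

Answer: ["t", "v"]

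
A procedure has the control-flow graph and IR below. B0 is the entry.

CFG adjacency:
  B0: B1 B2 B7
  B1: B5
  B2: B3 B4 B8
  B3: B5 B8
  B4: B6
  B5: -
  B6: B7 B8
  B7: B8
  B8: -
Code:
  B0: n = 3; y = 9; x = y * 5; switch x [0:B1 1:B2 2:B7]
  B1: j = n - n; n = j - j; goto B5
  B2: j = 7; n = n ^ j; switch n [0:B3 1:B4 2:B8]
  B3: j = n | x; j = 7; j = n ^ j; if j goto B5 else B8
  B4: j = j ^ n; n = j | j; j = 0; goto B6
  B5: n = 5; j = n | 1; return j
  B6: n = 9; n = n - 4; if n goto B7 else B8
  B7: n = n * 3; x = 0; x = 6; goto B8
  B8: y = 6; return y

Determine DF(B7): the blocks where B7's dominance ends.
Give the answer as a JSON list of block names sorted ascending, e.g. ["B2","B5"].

Answer: ["B8"]

Derivation:
idom tree: B1←B0 B2←B0 B3←B2 B4←B2 B5←B0 B6←B4 B7←B0 B8←B0
Dom∩ at merges:
  B5: preds {B1,B3}: {B0,B1} ∩ {B0,B2,B3} = {B0}; idom=B0
  B7: preds {B0,B6}: {B0} ∩ {B0,B2,B4,B6} = {B0}; idom=B0
  B8: preds {B2,B3,B6,B7}: {B0,B2} ∩ {B0,B2,B3} ∩ {B0,B2,B4,B6} ∩ {B0,B7} = {B0}; idom=B0

Frontier:
  join B5 pred B1: B1 stop@B0
  join B5 pred B3: B3→B2 stop@B0
  join B7 pred B0: · stop@B0
  join B7 pred B6: B6→B4→B2 stop@B0
  join B8 pred B2: B2 stop@B0
  join B8 pred B3: B3→B2 stop@B0
  join B8 pred B6: B6→B4→B2 stop@B0
  join B8 pred B7: B7 stop@B0
  B0: DF=∅
  B1: DF={B5}
  B2: DF={B5,B7,B8}
  B3: DF={B5,B8}
  B4: DF={B7,B8}
  B5: DF=∅
  B6: DF={B7,B8}
  B7: DF={B8}
  B8: DF=∅

DF(B7) = ["B8"]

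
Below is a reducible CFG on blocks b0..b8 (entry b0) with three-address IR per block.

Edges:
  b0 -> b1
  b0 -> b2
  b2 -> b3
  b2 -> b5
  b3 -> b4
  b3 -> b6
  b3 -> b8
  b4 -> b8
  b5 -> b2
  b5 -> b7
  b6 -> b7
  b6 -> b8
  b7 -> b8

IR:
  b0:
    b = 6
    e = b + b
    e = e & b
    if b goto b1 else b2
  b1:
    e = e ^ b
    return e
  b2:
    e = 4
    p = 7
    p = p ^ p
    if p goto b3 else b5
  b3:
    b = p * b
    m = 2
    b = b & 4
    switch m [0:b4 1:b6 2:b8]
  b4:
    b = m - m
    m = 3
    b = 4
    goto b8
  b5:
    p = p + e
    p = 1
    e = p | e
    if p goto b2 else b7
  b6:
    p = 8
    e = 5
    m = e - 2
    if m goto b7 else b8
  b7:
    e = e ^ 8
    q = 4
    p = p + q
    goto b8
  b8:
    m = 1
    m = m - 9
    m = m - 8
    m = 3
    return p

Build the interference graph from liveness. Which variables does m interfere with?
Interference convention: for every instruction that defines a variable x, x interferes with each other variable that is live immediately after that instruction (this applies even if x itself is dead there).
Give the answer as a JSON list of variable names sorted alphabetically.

Answer: ["b", "e", "p"]

Working:
def/use:
  b0: {b,e} / ∅
  b1: {e} / {b,e}
  b2: {e,p} / ∅
  b3: {b,m} / {b,p}
  b4: {b,m} / {m}
  b5: {e,p} / {e,p}
  b6: {e,m,p} / ∅
  b7: {e,p,q} / {e,p}
  b8: {m} / {p}

Liveness:
  b0: in=∅ out={b,e}
  b1: in={b,e} out=∅
  b2: in={b} out={b,e,p}
  b3: in={b,p} out={m,p}
  b4: in={m,p} out={p}
  b5: in={b,e,p} out={b,e,p}
  b6: in=∅ out={e,p}
  b7: in={e,p} out={p}
  b8: in={p} out=∅

Conflict graph:
  b↔{e,m,p}
  e↔{b,m,p}
  m↔{b,e,p}
  p↔{b,e,m,q}
  q↔{p}

N(m) = ["b", "e", "p"]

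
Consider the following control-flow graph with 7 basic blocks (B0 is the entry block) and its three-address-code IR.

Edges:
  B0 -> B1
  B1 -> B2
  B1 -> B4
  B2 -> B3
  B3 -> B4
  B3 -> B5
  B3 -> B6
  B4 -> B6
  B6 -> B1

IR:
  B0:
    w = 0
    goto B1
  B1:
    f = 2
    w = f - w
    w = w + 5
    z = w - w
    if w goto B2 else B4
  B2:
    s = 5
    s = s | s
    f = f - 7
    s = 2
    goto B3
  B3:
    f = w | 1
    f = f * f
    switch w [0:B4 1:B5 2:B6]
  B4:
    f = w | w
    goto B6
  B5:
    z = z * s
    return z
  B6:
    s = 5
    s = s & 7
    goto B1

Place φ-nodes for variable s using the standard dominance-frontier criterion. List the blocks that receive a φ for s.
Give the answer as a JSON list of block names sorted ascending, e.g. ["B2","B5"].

idom tree: B1←B0 B2←B1 B3←B2 B4←B1 B5←B3 B6←B1
Dom at joins:
  B1: preds {B0,B6}: {B0} ∩ {B0,B1,B6} = {B0}; idom=B0
  B4: preds {B1,B3}: {B0,B1} ∩ {B0,B1,B2,B3} = {B0,B1}; idom=B1
  B6: preds {B3,B4}: {B0,B1,B2,B3} ∩ {B0,B1,B4} = {B0,B1}; idom=B1

DF walk-up:
  B1←B0: walk · to B0
  B1←B6: walk B6→B1 to B0
  B4←B1: walk · to B1
  B4←B3: walk B3→B2 to B1
  B6←B3: walk B3→B2 to B1
  B6←B4: walk B4 to B1
  DF(B0)=∅
  DF(B1)={B1}
  DF(B2)={B4,B6}
  DF(B3)={B4,B6}
  DF(B4)={B6}
  DF(B5)=∅
  DF(B6)={B1}

φ for s: defs {B2,B6}
  DF⁺ = {B1,B4,B6}

Answer: ["B1", "B4", "B6"]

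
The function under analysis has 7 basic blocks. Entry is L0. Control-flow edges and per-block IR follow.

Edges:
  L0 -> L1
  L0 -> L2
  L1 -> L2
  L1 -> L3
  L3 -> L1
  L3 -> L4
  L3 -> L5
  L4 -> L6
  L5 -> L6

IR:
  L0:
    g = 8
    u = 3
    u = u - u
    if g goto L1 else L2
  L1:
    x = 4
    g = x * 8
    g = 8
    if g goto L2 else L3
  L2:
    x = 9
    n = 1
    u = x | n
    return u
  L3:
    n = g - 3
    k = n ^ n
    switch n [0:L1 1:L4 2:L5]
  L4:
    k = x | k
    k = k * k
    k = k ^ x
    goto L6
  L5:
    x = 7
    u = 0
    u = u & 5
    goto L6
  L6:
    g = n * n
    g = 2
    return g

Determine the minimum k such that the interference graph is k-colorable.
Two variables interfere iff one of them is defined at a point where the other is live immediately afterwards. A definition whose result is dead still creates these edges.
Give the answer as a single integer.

def/use:
  L0: {g,u} / ∅
  L1: {g,x} / ∅
  L2: {n,u,x} / ∅
  L3: {k,n} / {g}
  L4: {k} / {k,x}
  L5: {u,x} / ∅
  L6: {g} / {n}

Backward fixpoint:
  L0: in=∅ out=∅
  L1: in=∅ out={g,x}
  L2: in=∅ out=∅
  L3: in={g,x} out={k,n,x}
  L4: in={k,n,x} out={n}
  L5: in={n} out={n}
  L6: in={n} out=∅

Interference:
  g↔{u,x}
  k↔{n,x}
  n↔{k,u,x}
  u↔{g,n}
  x↔{g,k,n}

Registers:
  clique {k,n,x} ⇒ need ≥ 3
  assign g→R0 k→R2 n→R0 u→R1 x→R1 — no edge inside a register ⇒ χ ≤ 3
  χ = 3

Answer: 3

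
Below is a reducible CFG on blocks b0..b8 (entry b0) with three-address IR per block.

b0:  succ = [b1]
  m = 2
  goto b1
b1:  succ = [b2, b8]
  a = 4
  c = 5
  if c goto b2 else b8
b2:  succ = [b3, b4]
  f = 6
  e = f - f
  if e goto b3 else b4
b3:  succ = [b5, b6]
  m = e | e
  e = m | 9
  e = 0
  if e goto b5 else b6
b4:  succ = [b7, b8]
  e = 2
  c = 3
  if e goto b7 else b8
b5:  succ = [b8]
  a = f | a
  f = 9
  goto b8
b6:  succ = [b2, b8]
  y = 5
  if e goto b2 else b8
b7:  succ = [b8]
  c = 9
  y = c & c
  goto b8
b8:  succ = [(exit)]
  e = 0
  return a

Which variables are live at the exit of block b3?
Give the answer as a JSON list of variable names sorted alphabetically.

Block summaries:
  b0: def={m} ue=∅
  b1: def={a,c} ue=∅
  b2: def={e,f} ue=∅
  b3: def={e,m} ue={e}
  b4: def={c,e} ue=∅
  b5: def={a,f} ue={a,f}
  b6: def={y} ue={e}
  b7: def={c,y} ue=∅
  b8: def={e} ue={a}

Backward fixpoint:
  live b0: ∅→∅
  live b1: ∅→{a}
  live b2: {a}→{a,e,f}
  live b3: {a,e,f}→{a,e,f}
  live b4: {a}→{a}
  live b5: {a,f}→{a}
  live b6: {a,e}→{a}
  live b7: {a}→{a}
  live b8: {a}→∅

live-out(b3) = ["a", "e", "f"]

Answer: ["a", "e", "f"]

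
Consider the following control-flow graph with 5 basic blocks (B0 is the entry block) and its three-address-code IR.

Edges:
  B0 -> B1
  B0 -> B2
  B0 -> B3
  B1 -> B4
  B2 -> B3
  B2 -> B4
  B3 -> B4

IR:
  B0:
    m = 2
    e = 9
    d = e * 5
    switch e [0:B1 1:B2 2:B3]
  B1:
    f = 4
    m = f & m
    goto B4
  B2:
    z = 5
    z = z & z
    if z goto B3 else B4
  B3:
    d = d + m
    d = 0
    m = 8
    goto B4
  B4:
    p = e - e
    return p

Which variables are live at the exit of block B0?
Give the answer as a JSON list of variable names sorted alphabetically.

Block summaries:
  B0: def={d,e,m} ue=∅
  B1: def={f,m} ue={m}
  B2: def={z} ue=∅
  B3: def={d,m} ue={d,m}
  B4: def={p} ue={e}

Backward fixpoint:
  B0 li=∅ lo={d,e,m}
  B1 li={e,m} lo={e}
  B2 li={d,e,m} lo={d,e,m}
  B3 li={d,e,m} lo={e}
  B4 li={e} lo=∅

live-out(B0) = ["d", "e", "m"]

Answer: ["d", "e", "m"]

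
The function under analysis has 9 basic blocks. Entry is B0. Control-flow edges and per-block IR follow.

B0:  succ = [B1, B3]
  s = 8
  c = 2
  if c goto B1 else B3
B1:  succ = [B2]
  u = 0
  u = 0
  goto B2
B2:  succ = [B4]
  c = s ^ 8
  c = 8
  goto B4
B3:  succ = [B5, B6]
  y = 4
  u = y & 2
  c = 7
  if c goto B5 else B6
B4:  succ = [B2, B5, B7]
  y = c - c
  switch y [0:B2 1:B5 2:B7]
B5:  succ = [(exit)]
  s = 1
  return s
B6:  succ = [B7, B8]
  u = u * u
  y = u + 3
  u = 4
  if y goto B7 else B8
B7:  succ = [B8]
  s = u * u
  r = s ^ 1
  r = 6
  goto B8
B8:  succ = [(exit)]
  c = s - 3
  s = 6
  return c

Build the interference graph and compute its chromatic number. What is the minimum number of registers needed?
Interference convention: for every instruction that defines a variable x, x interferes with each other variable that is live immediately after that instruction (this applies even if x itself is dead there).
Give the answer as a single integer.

Answer: 3

Analysis:
Block summaries:
  B0 def {c,s} use ∅
  B1 def {u} use ∅
  B2 def {c} use {s}
  B3 def {c,u,y} use ∅
  B4 def {y} use {c}
  B5 def {s} use ∅
  B6 def {u,y} use {u}
  B7 def {r,s} use {u}
  B8 def {c,s} use {s}

Liveness:
  live B0: ∅→{s}
  live B1: {s}→{s,u}
  live B2: {s,u}→{c,s,u}
  live B3: {s}→{s,u}
  live B4: {c,s,u}→{s,u}
  live B5: ∅→∅
  live B6: {s,u}→{s,u}
  live B7: {u}→{s}
  live B8: {s}→∅

Interfere edges:
  c — {s,u}
  r — {s}
  s — {c,r,u,y}
  u — {c,s,y}
  y — {s,u}

Registers:
  clique {c,s,u} ⇒ need ≥ 3
  assign c→r2 r→r1 s→r0 u→r1 y→r2 — no edge inside a register ⇒ χ ≤ 3
  χ = 3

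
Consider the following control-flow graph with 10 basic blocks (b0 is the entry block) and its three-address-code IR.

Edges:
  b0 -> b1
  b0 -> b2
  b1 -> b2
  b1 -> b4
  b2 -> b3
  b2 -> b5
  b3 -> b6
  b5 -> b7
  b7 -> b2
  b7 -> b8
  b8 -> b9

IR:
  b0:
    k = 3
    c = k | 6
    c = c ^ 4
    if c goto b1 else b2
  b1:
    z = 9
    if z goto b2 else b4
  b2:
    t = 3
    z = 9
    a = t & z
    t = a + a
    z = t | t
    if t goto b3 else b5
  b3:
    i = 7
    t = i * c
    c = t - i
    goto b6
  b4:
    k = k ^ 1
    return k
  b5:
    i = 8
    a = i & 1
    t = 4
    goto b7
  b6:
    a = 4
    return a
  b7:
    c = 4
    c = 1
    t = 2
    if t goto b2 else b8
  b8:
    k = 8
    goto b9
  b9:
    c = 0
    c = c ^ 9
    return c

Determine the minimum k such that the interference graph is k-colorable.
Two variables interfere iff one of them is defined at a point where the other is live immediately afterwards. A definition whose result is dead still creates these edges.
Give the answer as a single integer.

Answer: 3

Analysis:
Per-block:
  b0: {c,k} / ∅
  b1: {z} / ∅
  b2: {a,t,z} / ∅
  b3: {c,i,t} / {c}
  b4: {k} / {k}
  b5: {a,i,t} / ∅
  b6: {a} / ∅
  b7: {c,t} / ∅
  b8: {k} / ∅
  b9: {c} / ∅

Live sets:
  b0 li=∅ lo={c,k}
  b1 li={c,k} lo={c,k}
  b2 li={c} lo={c}
  b3 li={c} lo=∅
  b4 li={k} lo=∅
  b5 li=∅ lo=∅
  b6 li=∅ lo=∅
  b7 li=∅ lo={c}
  b8 li=∅ lo=∅
  b9 li=∅ lo=∅

Interference:
  a: {c}
  c: {a,i,k,t,z}
  i: {c,t}
  k: {c,z}
  t: {c,i,z}
  z: {c,k,t}

Chromatic number:
  clique {c,i,t} ⇒ need ≥ 3
  assign a→r1 c→r0 i→r2 k→r1 t→r1 z→r2 — no edge inside a register ⇒ χ ≤ 3
  χ = 3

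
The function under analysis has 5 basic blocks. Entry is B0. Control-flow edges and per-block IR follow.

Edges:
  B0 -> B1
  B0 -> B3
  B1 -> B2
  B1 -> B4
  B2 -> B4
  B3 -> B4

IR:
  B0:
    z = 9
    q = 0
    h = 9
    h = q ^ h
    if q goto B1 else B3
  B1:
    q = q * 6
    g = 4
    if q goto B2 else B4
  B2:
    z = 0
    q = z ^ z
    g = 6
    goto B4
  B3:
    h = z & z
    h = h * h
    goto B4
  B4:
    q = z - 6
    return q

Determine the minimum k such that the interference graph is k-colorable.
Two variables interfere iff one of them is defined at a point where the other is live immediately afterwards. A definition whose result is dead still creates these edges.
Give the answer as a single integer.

Answer: 3

Derivation:
def/use:
  B0: {h,q,z} / ∅
  B1: {g,q} / {q}
  B2: {g,q,z} / ∅
  B3: {h} / {z}
  B4: {q} / {z}

Backward fixpoint:
  B0 li=∅ lo={q,z}
  B1 li={q,z} lo={z}
  B2 li=∅ lo={z}
  B3 li={z} lo={z}
  B4 li={z} lo=∅

Conflict graph:
  g — {q,z}
  h — {q,z}
  q — {g,h,z}
  z — {g,h,q}

Registers:
  clique {g,q,z} ⇒ need ≥ 3
  3-colouring: c0={q}  c1={z}  c2={g,h}
  χ = 3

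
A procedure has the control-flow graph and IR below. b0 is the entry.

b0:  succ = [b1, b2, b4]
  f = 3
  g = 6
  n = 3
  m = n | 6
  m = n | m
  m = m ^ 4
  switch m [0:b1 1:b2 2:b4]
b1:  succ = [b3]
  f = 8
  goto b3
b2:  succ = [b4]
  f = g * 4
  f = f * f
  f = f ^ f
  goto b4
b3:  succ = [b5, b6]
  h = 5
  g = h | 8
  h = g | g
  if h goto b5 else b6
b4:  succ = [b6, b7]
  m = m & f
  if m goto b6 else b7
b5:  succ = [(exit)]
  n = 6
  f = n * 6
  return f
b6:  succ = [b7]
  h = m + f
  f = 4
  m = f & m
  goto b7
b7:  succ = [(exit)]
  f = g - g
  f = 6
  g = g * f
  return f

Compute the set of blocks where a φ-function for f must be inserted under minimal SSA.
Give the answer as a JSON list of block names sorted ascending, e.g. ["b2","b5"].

idom tree: b1←b0 b2←b0 b3←b1 b4←b0 b5←b3 b6←b0 b7←b0
Dom∩ at merges:
  b4: preds {b0,b2}: {b0} ∩ {b0,b2} = {b0}; idom=b0
  b6: preds {b3,b4}: {b0,b1,b3} ∩ {b0,b4} = {b0}; idom=b0
  b7: preds {b4,b6}: {b0,b4} ∩ {b0,b6} = {b0}; idom=b0

Frontier:
  b4←b0: walk · to b0
  b4←b2: walk b2 to b0
  b6←b3: walk b3→b1 to b0
  b6←b4: walk b4 to b0
  b7←b4: walk b4 to b0
  b7←b6: walk b6 to b0
  b0 → ∅
  b1 → {b6}
  b2 → {b4}
  b3 → {b6}
  b4 → {b6,b7}
  b5 → ∅
  b6 → {b7}
  b7 → ∅

φ for f: defs {b0,b1,b2,b5,b6,b7}
  DF⁺ = {b4,b6,b7}

Answer: ["b4", "b6", "b7"]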